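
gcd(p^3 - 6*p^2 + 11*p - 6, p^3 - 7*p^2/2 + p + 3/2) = p^2 - 4*p + 3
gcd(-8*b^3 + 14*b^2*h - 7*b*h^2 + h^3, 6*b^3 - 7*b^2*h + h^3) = 2*b^2 - 3*b*h + h^2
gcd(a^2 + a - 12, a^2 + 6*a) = 1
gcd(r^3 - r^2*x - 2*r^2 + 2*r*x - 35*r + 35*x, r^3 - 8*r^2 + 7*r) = r - 7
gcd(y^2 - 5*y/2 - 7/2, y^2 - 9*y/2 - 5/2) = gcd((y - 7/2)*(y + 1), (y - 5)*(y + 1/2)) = 1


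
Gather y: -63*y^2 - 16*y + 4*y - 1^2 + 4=-63*y^2 - 12*y + 3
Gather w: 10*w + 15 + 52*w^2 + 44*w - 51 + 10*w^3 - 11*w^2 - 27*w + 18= 10*w^3 + 41*w^2 + 27*w - 18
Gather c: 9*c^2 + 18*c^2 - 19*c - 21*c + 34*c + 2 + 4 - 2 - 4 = 27*c^2 - 6*c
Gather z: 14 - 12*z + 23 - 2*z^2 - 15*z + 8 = -2*z^2 - 27*z + 45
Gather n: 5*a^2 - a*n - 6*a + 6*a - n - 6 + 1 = 5*a^2 + n*(-a - 1) - 5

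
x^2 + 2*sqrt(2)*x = x*(x + 2*sqrt(2))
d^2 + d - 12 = (d - 3)*(d + 4)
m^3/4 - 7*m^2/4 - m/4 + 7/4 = (m/4 + 1/4)*(m - 7)*(m - 1)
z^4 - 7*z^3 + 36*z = z*(z - 6)*(z - 3)*(z + 2)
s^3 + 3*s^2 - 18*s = s*(s - 3)*(s + 6)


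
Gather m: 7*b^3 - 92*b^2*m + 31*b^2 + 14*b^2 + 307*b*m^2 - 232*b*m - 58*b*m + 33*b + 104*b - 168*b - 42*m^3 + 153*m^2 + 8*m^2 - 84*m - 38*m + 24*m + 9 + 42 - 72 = 7*b^3 + 45*b^2 - 31*b - 42*m^3 + m^2*(307*b + 161) + m*(-92*b^2 - 290*b - 98) - 21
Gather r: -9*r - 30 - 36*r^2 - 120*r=-36*r^2 - 129*r - 30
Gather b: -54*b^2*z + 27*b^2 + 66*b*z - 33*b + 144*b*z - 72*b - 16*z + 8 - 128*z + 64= b^2*(27 - 54*z) + b*(210*z - 105) - 144*z + 72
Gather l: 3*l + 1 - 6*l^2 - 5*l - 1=-6*l^2 - 2*l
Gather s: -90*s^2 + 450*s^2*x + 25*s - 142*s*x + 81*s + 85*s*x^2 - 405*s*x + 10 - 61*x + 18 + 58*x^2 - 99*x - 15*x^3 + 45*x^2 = s^2*(450*x - 90) + s*(85*x^2 - 547*x + 106) - 15*x^3 + 103*x^2 - 160*x + 28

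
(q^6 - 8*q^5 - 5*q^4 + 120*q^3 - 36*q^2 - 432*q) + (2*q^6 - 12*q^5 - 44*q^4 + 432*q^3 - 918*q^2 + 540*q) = 3*q^6 - 20*q^5 - 49*q^4 + 552*q^3 - 954*q^2 + 108*q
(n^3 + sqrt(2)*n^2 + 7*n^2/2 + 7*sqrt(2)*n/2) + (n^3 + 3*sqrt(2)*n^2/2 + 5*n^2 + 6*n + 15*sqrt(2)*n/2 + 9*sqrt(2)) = 2*n^3 + 5*sqrt(2)*n^2/2 + 17*n^2/2 + 6*n + 11*sqrt(2)*n + 9*sqrt(2)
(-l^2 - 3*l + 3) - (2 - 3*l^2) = 2*l^2 - 3*l + 1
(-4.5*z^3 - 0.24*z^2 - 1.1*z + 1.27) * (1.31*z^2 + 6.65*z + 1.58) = -5.895*z^5 - 30.2394*z^4 - 10.147*z^3 - 6.0305*z^2 + 6.7075*z + 2.0066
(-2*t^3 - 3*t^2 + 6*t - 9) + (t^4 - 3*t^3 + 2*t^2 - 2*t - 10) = t^4 - 5*t^3 - t^2 + 4*t - 19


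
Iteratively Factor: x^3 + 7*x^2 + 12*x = (x + 4)*(x^2 + 3*x) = x*(x + 4)*(x + 3)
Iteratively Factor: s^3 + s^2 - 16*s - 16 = (s + 1)*(s^2 - 16) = (s + 1)*(s + 4)*(s - 4)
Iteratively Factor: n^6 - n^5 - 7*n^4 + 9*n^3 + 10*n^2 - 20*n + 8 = (n + 2)*(n^5 - 3*n^4 - n^3 + 11*n^2 - 12*n + 4) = (n - 1)*(n + 2)*(n^4 - 2*n^3 - 3*n^2 + 8*n - 4) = (n - 2)*(n - 1)*(n + 2)*(n^3 - 3*n + 2) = (n - 2)*(n - 1)^2*(n + 2)*(n^2 + n - 2) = (n - 2)*(n - 1)^2*(n + 2)^2*(n - 1)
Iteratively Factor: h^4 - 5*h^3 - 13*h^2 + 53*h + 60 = (h + 1)*(h^3 - 6*h^2 - 7*h + 60) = (h + 1)*(h + 3)*(h^2 - 9*h + 20) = (h - 4)*(h + 1)*(h + 3)*(h - 5)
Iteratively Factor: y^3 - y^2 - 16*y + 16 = (y + 4)*(y^2 - 5*y + 4) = (y - 4)*(y + 4)*(y - 1)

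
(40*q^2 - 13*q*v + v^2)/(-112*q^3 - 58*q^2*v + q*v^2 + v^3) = (-5*q + v)/(14*q^2 + 9*q*v + v^2)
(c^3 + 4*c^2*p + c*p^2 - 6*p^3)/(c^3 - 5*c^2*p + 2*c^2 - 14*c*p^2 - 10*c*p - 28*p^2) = (-c^2 - 2*c*p + 3*p^2)/(-c^2 + 7*c*p - 2*c + 14*p)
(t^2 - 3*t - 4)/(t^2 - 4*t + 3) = (t^2 - 3*t - 4)/(t^2 - 4*t + 3)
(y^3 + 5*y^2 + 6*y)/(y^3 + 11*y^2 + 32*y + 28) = y*(y + 3)/(y^2 + 9*y + 14)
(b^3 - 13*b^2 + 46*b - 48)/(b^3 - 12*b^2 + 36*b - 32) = (b - 3)/(b - 2)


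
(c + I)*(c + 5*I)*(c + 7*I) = c^3 + 13*I*c^2 - 47*c - 35*I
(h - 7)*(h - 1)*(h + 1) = h^3 - 7*h^2 - h + 7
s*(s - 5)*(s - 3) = s^3 - 8*s^2 + 15*s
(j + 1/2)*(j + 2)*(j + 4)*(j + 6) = j^4 + 25*j^3/2 + 50*j^2 + 70*j + 24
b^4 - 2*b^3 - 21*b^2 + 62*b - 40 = (b - 4)*(b - 2)*(b - 1)*(b + 5)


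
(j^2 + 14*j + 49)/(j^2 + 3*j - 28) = (j + 7)/(j - 4)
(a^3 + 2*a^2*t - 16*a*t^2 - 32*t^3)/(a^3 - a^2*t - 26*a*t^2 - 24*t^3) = (-a^2 + 2*a*t + 8*t^2)/(-a^2 + 5*a*t + 6*t^2)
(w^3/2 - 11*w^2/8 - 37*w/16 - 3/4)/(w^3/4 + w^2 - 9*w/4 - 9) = (8*w^3 - 22*w^2 - 37*w - 12)/(4*(w^3 + 4*w^2 - 9*w - 36))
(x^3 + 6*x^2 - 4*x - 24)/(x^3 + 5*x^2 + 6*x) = (x^2 + 4*x - 12)/(x*(x + 3))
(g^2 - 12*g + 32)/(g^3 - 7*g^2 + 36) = (g^2 - 12*g + 32)/(g^3 - 7*g^2 + 36)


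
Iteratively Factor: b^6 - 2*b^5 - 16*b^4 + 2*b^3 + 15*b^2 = (b + 1)*(b^5 - 3*b^4 - 13*b^3 + 15*b^2) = (b - 5)*(b + 1)*(b^4 + 2*b^3 - 3*b^2) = b*(b - 5)*(b + 1)*(b^3 + 2*b^2 - 3*b) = b*(b - 5)*(b + 1)*(b + 3)*(b^2 - b) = b*(b - 5)*(b - 1)*(b + 1)*(b + 3)*(b)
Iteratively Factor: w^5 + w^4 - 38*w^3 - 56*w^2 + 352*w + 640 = (w + 2)*(w^4 - w^3 - 36*w^2 + 16*w + 320) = (w + 2)*(w + 4)*(w^3 - 5*w^2 - 16*w + 80) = (w - 5)*(w + 2)*(w + 4)*(w^2 - 16) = (w - 5)*(w - 4)*(w + 2)*(w + 4)*(w + 4)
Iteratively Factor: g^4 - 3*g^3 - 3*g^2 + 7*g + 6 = (g - 3)*(g^3 - 3*g - 2) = (g - 3)*(g - 2)*(g^2 + 2*g + 1) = (g - 3)*(g - 2)*(g + 1)*(g + 1)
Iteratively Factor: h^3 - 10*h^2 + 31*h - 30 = (h - 2)*(h^2 - 8*h + 15) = (h - 5)*(h - 2)*(h - 3)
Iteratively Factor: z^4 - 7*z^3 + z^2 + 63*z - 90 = (z - 3)*(z^3 - 4*z^2 - 11*z + 30) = (z - 3)*(z + 3)*(z^2 - 7*z + 10) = (z - 5)*(z - 3)*(z + 3)*(z - 2)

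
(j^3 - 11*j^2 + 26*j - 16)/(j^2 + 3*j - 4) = (j^2 - 10*j + 16)/(j + 4)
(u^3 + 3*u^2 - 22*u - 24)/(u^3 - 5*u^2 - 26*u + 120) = (u^2 + 7*u + 6)/(u^2 - u - 30)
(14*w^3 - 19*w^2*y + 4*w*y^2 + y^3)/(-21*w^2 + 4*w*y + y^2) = (2*w^2 - 3*w*y + y^2)/(-3*w + y)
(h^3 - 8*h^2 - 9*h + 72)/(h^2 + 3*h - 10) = (h^3 - 8*h^2 - 9*h + 72)/(h^2 + 3*h - 10)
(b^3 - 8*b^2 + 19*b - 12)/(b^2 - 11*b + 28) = (b^2 - 4*b + 3)/(b - 7)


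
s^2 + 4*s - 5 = (s - 1)*(s + 5)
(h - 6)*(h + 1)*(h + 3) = h^3 - 2*h^2 - 21*h - 18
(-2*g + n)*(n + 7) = -2*g*n - 14*g + n^2 + 7*n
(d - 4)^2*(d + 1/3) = d^3 - 23*d^2/3 + 40*d/3 + 16/3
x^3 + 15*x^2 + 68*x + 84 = (x + 2)*(x + 6)*(x + 7)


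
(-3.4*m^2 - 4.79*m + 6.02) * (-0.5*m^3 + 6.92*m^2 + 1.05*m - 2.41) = 1.7*m^5 - 21.133*m^4 - 39.7268*m^3 + 44.8229*m^2 + 17.8649*m - 14.5082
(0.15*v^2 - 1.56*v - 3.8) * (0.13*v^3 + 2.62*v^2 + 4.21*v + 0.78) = 0.0195*v^5 + 0.1902*v^4 - 3.9497*v^3 - 16.4066*v^2 - 17.2148*v - 2.964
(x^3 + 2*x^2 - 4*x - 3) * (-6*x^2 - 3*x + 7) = -6*x^5 - 15*x^4 + 25*x^3 + 44*x^2 - 19*x - 21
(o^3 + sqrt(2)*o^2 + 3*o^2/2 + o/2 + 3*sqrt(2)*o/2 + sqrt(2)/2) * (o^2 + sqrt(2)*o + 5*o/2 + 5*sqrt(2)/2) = o^5 + 2*sqrt(2)*o^4 + 4*o^4 + 25*o^3/4 + 8*sqrt(2)*o^3 + 37*o^2/4 + 17*sqrt(2)*o^2/2 + 5*sqrt(2)*o/2 + 17*o/2 + 5/2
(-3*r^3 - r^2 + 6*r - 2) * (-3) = 9*r^3 + 3*r^2 - 18*r + 6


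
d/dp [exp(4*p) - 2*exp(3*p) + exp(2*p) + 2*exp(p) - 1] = 2*(2*exp(3*p) - 3*exp(2*p) + exp(p) + 1)*exp(p)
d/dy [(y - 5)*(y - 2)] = 2*y - 7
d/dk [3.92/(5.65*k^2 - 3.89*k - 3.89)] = (15.2488 - 44.296*k)/(-5.65*k^2 + 3.89*k + 3.89)^2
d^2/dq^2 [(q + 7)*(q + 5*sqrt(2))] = 2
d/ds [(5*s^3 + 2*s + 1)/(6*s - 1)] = (60*s^3 - 15*s^2 - 8)/(36*s^2 - 12*s + 1)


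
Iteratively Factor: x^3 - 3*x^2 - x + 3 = (x - 3)*(x^2 - 1) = (x - 3)*(x + 1)*(x - 1)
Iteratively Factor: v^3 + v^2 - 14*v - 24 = (v + 2)*(v^2 - v - 12) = (v - 4)*(v + 2)*(v + 3)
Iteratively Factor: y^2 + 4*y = (y + 4)*(y)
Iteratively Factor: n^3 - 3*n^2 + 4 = (n + 1)*(n^2 - 4*n + 4) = (n - 2)*(n + 1)*(n - 2)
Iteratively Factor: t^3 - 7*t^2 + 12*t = (t)*(t^2 - 7*t + 12) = t*(t - 4)*(t - 3)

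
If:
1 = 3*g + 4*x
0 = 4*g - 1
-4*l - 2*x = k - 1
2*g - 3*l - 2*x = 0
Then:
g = 1/4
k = 3/8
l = 1/8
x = 1/16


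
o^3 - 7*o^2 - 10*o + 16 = (o - 8)*(o - 1)*(o + 2)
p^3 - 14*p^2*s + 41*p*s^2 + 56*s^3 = (p - 8*s)*(p - 7*s)*(p + s)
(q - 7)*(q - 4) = q^2 - 11*q + 28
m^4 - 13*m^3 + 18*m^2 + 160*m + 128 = (m - 8)^2*(m + 1)*(m + 2)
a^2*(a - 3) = a^3 - 3*a^2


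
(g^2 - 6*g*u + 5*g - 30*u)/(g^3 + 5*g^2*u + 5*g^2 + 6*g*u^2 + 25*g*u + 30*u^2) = (g - 6*u)/(g^2 + 5*g*u + 6*u^2)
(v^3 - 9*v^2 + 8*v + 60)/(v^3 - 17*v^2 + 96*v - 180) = (v + 2)/(v - 6)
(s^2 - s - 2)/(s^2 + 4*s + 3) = (s - 2)/(s + 3)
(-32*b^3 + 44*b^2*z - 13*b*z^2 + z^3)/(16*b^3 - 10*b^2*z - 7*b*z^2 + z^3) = (-4*b + z)/(2*b + z)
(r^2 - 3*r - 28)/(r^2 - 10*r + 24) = (r^2 - 3*r - 28)/(r^2 - 10*r + 24)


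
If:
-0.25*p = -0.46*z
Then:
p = 1.84*z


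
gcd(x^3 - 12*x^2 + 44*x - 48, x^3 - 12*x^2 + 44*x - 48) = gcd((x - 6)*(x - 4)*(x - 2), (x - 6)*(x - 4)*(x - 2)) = x^3 - 12*x^2 + 44*x - 48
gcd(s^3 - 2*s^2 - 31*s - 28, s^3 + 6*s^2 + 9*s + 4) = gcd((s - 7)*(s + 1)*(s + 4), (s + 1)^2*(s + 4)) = s^2 + 5*s + 4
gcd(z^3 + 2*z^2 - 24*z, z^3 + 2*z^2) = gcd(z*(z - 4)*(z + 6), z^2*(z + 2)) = z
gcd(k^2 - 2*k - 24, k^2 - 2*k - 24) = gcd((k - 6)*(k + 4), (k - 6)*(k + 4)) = k^2 - 2*k - 24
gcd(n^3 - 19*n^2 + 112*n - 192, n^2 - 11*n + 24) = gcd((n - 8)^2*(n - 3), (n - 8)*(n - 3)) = n^2 - 11*n + 24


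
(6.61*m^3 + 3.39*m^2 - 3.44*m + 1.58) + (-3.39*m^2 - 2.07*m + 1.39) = 6.61*m^3 - 5.51*m + 2.97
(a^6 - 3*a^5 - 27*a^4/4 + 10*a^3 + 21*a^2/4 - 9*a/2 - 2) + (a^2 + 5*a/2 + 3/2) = a^6 - 3*a^5 - 27*a^4/4 + 10*a^3 + 25*a^2/4 - 2*a - 1/2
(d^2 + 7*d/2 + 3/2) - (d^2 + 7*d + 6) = -7*d/2 - 9/2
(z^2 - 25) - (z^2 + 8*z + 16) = -8*z - 41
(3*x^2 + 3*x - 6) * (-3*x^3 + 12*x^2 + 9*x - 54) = -9*x^5 + 27*x^4 + 81*x^3 - 207*x^2 - 216*x + 324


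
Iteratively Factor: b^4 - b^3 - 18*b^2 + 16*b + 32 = (b + 4)*(b^3 - 5*b^2 + 2*b + 8) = (b + 1)*(b + 4)*(b^2 - 6*b + 8) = (b - 4)*(b + 1)*(b + 4)*(b - 2)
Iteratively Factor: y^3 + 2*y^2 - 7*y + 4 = (y + 4)*(y^2 - 2*y + 1) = (y - 1)*(y + 4)*(y - 1)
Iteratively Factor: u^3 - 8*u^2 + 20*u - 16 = (u - 2)*(u^2 - 6*u + 8) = (u - 4)*(u - 2)*(u - 2)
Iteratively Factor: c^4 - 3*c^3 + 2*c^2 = (c)*(c^3 - 3*c^2 + 2*c) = c^2*(c^2 - 3*c + 2) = c^2*(c - 1)*(c - 2)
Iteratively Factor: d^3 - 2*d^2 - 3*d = (d + 1)*(d^2 - 3*d) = (d - 3)*(d + 1)*(d)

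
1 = 1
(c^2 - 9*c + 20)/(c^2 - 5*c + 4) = (c - 5)/(c - 1)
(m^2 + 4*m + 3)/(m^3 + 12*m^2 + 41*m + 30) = (m + 3)/(m^2 + 11*m + 30)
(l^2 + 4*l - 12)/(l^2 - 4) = (l + 6)/(l + 2)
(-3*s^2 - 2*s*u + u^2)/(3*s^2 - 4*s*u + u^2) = (-s - u)/(s - u)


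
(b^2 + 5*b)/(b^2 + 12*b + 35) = b/(b + 7)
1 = 1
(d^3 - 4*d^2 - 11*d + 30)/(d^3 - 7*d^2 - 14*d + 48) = (d - 5)/(d - 8)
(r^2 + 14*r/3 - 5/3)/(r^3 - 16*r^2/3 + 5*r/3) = (r + 5)/(r*(r - 5))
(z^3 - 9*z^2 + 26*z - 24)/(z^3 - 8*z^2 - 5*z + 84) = (z^2 - 5*z + 6)/(z^2 - 4*z - 21)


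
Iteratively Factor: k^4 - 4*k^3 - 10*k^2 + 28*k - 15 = (k - 5)*(k^3 + k^2 - 5*k + 3) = (k - 5)*(k - 1)*(k^2 + 2*k - 3) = (k - 5)*(k - 1)*(k + 3)*(k - 1)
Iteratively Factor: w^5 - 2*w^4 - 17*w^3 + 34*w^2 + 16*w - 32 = (w - 4)*(w^4 + 2*w^3 - 9*w^2 - 2*w + 8) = (w - 4)*(w - 1)*(w^3 + 3*w^2 - 6*w - 8) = (w - 4)*(w - 2)*(w - 1)*(w^2 + 5*w + 4) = (w - 4)*(w - 2)*(w - 1)*(w + 4)*(w + 1)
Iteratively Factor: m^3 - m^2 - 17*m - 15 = (m - 5)*(m^2 + 4*m + 3) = (m - 5)*(m + 1)*(m + 3)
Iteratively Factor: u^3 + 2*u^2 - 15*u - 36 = (u + 3)*(u^2 - u - 12) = (u + 3)^2*(u - 4)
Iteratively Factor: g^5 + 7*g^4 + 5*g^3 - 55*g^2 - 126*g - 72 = (g + 2)*(g^4 + 5*g^3 - 5*g^2 - 45*g - 36) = (g - 3)*(g + 2)*(g^3 + 8*g^2 + 19*g + 12) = (g - 3)*(g + 2)*(g + 3)*(g^2 + 5*g + 4) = (g - 3)*(g + 1)*(g + 2)*(g + 3)*(g + 4)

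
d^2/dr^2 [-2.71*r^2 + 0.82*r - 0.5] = -5.42000000000000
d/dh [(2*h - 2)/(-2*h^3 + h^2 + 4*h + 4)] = 2*(-2*h^3 + h^2 + 4*h - 2*(h - 1)*(-3*h^2 + h + 2) + 4)/(-2*h^3 + h^2 + 4*h + 4)^2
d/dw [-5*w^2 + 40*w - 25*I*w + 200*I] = -10*w + 40 - 25*I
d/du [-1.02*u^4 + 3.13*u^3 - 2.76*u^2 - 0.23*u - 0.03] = -4.08*u^3 + 9.39*u^2 - 5.52*u - 0.23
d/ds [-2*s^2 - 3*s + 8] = -4*s - 3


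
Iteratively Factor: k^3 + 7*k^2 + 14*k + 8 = (k + 4)*(k^2 + 3*k + 2) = (k + 2)*(k + 4)*(k + 1)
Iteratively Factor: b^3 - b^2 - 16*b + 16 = (b - 1)*(b^2 - 16) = (b - 1)*(b + 4)*(b - 4)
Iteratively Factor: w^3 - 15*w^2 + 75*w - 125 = (w - 5)*(w^2 - 10*w + 25) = (w - 5)^2*(w - 5)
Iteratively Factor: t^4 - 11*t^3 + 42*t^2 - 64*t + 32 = (t - 1)*(t^3 - 10*t^2 + 32*t - 32) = (t - 4)*(t - 1)*(t^2 - 6*t + 8) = (t - 4)*(t - 2)*(t - 1)*(t - 4)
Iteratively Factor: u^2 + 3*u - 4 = (u - 1)*(u + 4)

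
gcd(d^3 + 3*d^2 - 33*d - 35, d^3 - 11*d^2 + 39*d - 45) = d - 5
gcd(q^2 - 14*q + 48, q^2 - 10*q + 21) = 1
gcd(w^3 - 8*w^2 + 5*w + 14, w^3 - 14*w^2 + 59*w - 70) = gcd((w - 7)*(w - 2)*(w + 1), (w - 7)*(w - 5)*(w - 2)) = w^2 - 9*w + 14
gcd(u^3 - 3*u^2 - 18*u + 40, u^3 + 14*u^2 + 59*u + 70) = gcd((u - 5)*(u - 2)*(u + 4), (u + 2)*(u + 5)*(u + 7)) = 1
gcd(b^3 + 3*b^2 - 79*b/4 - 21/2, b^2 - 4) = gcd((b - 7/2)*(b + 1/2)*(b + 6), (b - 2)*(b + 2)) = 1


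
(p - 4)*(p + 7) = p^2 + 3*p - 28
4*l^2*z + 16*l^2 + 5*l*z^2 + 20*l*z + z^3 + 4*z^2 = (l + z)*(4*l + z)*(z + 4)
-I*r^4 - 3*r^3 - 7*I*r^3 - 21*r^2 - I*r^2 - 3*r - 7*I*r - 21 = (r + 7)*(r - 3*I)*(r - I)*(-I*r + 1)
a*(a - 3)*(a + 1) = a^3 - 2*a^2 - 3*a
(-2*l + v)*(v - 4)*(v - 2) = -2*l*v^2 + 12*l*v - 16*l + v^3 - 6*v^2 + 8*v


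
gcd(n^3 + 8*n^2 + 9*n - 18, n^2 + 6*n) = n + 6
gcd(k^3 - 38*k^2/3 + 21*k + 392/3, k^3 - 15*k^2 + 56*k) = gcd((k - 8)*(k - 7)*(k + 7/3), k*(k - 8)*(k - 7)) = k^2 - 15*k + 56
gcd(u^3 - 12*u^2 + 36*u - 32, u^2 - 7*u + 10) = u - 2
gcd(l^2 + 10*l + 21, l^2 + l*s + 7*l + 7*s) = l + 7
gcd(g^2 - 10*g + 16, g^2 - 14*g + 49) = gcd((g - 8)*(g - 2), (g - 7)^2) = 1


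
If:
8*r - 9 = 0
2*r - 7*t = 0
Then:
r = 9/8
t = 9/28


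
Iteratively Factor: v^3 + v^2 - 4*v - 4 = (v + 1)*(v^2 - 4) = (v + 1)*(v + 2)*(v - 2)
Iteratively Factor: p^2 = (p)*(p)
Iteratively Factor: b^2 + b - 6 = (b - 2)*(b + 3)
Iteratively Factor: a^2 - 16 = (a - 4)*(a + 4)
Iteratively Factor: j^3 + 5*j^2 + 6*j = (j + 2)*(j^2 + 3*j) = j*(j + 2)*(j + 3)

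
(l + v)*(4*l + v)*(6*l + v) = 24*l^3 + 34*l^2*v + 11*l*v^2 + v^3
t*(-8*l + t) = -8*l*t + t^2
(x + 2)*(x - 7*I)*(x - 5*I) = x^3 + 2*x^2 - 12*I*x^2 - 35*x - 24*I*x - 70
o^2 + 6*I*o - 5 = (o + I)*(o + 5*I)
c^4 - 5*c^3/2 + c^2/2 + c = c*(c - 2)*(c - 1)*(c + 1/2)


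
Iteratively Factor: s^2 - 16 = (s - 4)*(s + 4)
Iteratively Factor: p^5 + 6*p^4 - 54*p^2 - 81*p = (p)*(p^4 + 6*p^3 - 54*p - 81) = p*(p + 3)*(p^3 + 3*p^2 - 9*p - 27) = p*(p + 3)^2*(p^2 - 9) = p*(p + 3)^3*(p - 3)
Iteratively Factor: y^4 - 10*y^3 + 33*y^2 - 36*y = (y)*(y^3 - 10*y^2 + 33*y - 36) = y*(y - 3)*(y^2 - 7*y + 12) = y*(y - 4)*(y - 3)*(y - 3)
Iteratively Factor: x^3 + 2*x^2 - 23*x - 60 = (x + 4)*(x^2 - 2*x - 15) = (x + 3)*(x + 4)*(x - 5)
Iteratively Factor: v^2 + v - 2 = (v - 1)*(v + 2)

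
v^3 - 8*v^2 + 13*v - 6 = (v - 6)*(v - 1)^2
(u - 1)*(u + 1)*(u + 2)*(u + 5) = u^4 + 7*u^3 + 9*u^2 - 7*u - 10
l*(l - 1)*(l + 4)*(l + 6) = l^4 + 9*l^3 + 14*l^2 - 24*l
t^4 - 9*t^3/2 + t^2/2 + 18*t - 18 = (t - 3)*(t - 2)*(t - 3/2)*(t + 2)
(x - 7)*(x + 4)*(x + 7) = x^3 + 4*x^2 - 49*x - 196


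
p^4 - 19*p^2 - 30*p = p*(p - 5)*(p + 2)*(p + 3)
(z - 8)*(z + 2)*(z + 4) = z^3 - 2*z^2 - 40*z - 64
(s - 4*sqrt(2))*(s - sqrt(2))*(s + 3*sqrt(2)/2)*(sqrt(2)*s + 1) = sqrt(2)*s^4 - 6*s^3 - 21*sqrt(2)*s^2/2 + 17*s + 12*sqrt(2)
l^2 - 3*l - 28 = (l - 7)*(l + 4)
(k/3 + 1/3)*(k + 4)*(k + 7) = k^3/3 + 4*k^2 + 13*k + 28/3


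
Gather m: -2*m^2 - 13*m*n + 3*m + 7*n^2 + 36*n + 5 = -2*m^2 + m*(3 - 13*n) + 7*n^2 + 36*n + 5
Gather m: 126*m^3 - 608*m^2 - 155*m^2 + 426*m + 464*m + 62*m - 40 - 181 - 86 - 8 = 126*m^3 - 763*m^2 + 952*m - 315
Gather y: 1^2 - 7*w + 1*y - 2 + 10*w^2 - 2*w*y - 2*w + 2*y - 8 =10*w^2 - 9*w + y*(3 - 2*w) - 9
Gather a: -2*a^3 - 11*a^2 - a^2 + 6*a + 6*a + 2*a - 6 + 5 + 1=-2*a^3 - 12*a^2 + 14*a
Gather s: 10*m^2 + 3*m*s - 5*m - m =10*m^2 + 3*m*s - 6*m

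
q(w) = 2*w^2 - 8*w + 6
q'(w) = 4*w - 8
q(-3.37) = 55.67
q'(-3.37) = -21.48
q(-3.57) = 60.05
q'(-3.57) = -22.28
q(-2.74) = 42.94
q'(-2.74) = -18.96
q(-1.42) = 21.39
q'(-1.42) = -13.68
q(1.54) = -1.58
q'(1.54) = -1.84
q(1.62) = -1.71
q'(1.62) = -1.52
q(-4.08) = 71.93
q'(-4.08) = -24.32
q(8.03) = 70.72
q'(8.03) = 24.12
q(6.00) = 30.00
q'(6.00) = 16.00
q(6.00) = 30.00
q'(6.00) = 16.00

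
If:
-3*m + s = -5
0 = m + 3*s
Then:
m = 3/2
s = -1/2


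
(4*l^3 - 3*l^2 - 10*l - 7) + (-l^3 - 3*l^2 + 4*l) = 3*l^3 - 6*l^2 - 6*l - 7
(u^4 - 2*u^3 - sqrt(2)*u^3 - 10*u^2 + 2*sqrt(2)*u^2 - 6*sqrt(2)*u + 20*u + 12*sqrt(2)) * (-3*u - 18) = -3*u^5 - 12*u^4 + 3*sqrt(2)*u^4 + 12*sqrt(2)*u^3 + 66*u^3 - 18*sqrt(2)*u^2 + 120*u^2 - 360*u + 72*sqrt(2)*u - 216*sqrt(2)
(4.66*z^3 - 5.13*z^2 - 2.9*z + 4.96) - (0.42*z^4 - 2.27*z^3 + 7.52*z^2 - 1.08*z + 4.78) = -0.42*z^4 + 6.93*z^3 - 12.65*z^2 - 1.82*z + 0.18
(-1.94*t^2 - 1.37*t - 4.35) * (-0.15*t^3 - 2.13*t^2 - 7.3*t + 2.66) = 0.291*t^5 + 4.3377*t^4 + 17.7326*t^3 + 14.1061*t^2 + 28.1108*t - 11.571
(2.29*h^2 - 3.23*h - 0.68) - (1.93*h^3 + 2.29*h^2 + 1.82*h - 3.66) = -1.93*h^3 - 5.05*h + 2.98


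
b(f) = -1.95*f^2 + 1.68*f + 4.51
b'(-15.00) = 60.18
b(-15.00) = -459.44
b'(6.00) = -21.72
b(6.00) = -55.61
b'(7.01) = -25.66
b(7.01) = -79.54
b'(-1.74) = 8.47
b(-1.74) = -4.32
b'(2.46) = -7.91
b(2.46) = -3.16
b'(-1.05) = 5.78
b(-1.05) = 0.60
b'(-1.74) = 8.47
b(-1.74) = -4.32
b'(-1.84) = 8.86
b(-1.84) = -5.18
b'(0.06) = 1.45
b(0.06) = 4.60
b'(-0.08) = 1.99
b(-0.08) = 4.36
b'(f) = 1.68 - 3.9*f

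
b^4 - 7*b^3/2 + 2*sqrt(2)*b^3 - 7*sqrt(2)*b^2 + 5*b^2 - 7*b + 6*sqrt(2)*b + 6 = (b - 2)*(b - 3/2)*(b + sqrt(2))^2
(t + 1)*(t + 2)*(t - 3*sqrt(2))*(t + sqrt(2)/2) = t^4 - 5*sqrt(2)*t^3/2 + 3*t^3 - 15*sqrt(2)*t^2/2 - t^2 - 9*t - 5*sqrt(2)*t - 6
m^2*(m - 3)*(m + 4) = m^4 + m^3 - 12*m^2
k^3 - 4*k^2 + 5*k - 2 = (k - 2)*(k - 1)^2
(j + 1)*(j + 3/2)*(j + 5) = j^3 + 15*j^2/2 + 14*j + 15/2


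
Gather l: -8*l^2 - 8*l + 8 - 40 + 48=-8*l^2 - 8*l + 16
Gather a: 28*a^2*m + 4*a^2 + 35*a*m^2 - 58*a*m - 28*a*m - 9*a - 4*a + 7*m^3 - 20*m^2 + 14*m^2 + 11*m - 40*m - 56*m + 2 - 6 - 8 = a^2*(28*m + 4) + a*(35*m^2 - 86*m - 13) + 7*m^3 - 6*m^2 - 85*m - 12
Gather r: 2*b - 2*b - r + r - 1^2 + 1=0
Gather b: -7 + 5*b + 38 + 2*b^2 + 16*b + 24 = 2*b^2 + 21*b + 55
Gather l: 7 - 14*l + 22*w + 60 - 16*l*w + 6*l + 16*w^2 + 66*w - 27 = l*(-16*w - 8) + 16*w^2 + 88*w + 40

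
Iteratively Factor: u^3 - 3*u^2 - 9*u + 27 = (u - 3)*(u^2 - 9) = (u - 3)*(u + 3)*(u - 3)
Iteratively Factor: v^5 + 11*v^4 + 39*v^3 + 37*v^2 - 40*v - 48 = (v + 4)*(v^4 + 7*v^3 + 11*v^2 - 7*v - 12) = (v + 3)*(v + 4)*(v^3 + 4*v^2 - v - 4) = (v - 1)*(v + 3)*(v + 4)*(v^2 + 5*v + 4) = (v - 1)*(v + 1)*(v + 3)*(v + 4)*(v + 4)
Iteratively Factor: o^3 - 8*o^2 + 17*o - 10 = (o - 2)*(o^2 - 6*o + 5) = (o - 2)*(o - 1)*(o - 5)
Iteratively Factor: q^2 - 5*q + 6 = (q - 2)*(q - 3)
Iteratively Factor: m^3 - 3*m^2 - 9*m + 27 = (m - 3)*(m^2 - 9) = (m - 3)^2*(m + 3)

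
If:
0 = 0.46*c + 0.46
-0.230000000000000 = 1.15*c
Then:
No Solution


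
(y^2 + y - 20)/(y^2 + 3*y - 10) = (y - 4)/(y - 2)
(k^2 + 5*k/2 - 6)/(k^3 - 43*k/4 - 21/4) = 2*(-2*k^2 - 5*k + 12)/(-4*k^3 + 43*k + 21)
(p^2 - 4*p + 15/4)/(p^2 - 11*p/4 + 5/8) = 2*(2*p - 3)/(4*p - 1)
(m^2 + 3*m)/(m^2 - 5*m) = (m + 3)/(m - 5)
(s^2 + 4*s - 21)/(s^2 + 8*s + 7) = (s - 3)/(s + 1)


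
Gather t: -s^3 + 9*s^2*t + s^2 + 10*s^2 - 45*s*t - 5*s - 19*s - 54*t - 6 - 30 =-s^3 + 11*s^2 - 24*s + t*(9*s^2 - 45*s - 54) - 36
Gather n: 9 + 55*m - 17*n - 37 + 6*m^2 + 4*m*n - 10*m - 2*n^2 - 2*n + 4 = 6*m^2 + 45*m - 2*n^2 + n*(4*m - 19) - 24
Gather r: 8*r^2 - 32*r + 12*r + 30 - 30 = 8*r^2 - 20*r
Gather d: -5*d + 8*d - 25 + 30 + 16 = 3*d + 21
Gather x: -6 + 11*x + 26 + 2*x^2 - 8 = 2*x^2 + 11*x + 12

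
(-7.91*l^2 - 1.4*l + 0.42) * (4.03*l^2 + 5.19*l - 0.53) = -31.8773*l^4 - 46.6949*l^3 - 1.3811*l^2 + 2.9218*l - 0.2226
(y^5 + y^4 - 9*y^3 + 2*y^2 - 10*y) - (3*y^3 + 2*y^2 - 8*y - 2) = y^5 + y^4 - 12*y^3 - 2*y + 2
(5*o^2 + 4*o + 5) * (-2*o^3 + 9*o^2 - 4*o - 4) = -10*o^5 + 37*o^4 + 6*o^3 + 9*o^2 - 36*o - 20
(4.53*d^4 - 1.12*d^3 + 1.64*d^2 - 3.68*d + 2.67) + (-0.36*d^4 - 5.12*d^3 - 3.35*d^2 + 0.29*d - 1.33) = 4.17*d^4 - 6.24*d^3 - 1.71*d^2 - 3.39*d + 1.34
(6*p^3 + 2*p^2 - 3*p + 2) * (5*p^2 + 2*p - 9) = 30*p^5 + 22*p^4 - 65*p^3 - 14*p^2 + 31*p - 18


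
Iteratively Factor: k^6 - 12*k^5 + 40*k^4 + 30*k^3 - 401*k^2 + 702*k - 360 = (k - 4)*(k^5 - 8*k^4 + 8*k^3 + 62*k^2 - 153*k + 90) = (k - 4)*(k - 3)*(k^4 - 5*k^3 - 7*k^2 + 41*k - 30) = (k - 5)*(k - 4)*(k - 3)*(k^3 - 7*k + 6) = (k - 5)*(k - 4)*(k - 3)*(k + 3)*(k^2 - 3*k + 2) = (k - 5)*(k - 4)*(k - 3)*(k - 2)*(k + 3)*(k - 1)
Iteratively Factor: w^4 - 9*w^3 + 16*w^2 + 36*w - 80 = (w + 2)*(w^3 - 11*w^2 + 38*w - 40) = (w - 2)*(w + 2)*(w^2 - 9*w + 20) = (w - 4)*(w - 2)*(w + 2)*(w - 5)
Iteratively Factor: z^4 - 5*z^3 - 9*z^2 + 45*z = (z - 5)*(z^3 - 9*z) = (z - 5)*(z - 3)*(z^2 + 3*z) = z*(z - 5)*(z - 3)*(z + 3)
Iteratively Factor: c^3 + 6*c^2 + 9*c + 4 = (c + 1)*(c^2 + 5*c + 4) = (c + 1)*(c + 4)*(c + 1)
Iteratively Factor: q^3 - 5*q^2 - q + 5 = (q - 5)*(q^2 - 1) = (q - 5)*(q - 1)*(q + 1)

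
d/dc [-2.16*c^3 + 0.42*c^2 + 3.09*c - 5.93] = -6.48*c^2 + 0.84*c + 3.09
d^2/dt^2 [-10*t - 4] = 0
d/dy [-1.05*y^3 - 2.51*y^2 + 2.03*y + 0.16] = -3.15*y^2 - 5.02*y + 2.03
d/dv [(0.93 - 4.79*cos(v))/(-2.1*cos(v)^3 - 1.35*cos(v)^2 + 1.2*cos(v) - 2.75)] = (20.118*cos(v)^3 + 0.6075*cos(v)^2 - 2.511*cos(v) - 12.0565)*sin(v)/(4.41*cos(v)^6 + 5.67*cos(v)^5 - 3.2175*cos(v)^4 + 8.31*cos(v)^3 + 8.865*cos(v)^2 - 6.6*cos(v) + 7.5625)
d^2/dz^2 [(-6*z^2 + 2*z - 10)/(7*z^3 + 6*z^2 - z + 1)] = 4*(-147*z^6 + 147*z^5 - 1407*z^4 - 1508*z^3 - 423*z^2 + 177*z + 23)/(343*z^9 + 882*z^8 + 609*z^7 + 111*z^6 + 165*z^5 + 84*z^4 - 16*z^3 + 21*z^2 - 3*z + 1)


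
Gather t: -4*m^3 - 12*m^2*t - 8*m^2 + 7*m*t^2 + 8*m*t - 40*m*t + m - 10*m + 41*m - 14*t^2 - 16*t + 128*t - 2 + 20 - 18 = -4*m^3 - 8*m^2 + 32*m + t^2*(7*m - 14) + t*(-12*m^2 - 32*m + 112)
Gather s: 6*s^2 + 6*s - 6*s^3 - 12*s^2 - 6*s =-6*s^3 - 6*s^2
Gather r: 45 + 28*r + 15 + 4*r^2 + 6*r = 4*r^2 + 34*r + 60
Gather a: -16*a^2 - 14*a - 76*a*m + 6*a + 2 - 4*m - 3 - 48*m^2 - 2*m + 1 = -16*a^2 + a*(-76*m - 8) - 48*m^2 - 6*m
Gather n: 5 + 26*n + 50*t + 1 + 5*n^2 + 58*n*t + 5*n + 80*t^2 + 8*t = 5*n^2 + n*(58*t + 31) + 80*t^2 + 58*t + 6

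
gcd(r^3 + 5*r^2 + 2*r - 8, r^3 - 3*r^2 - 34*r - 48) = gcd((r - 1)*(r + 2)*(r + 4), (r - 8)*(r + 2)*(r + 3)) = r + 2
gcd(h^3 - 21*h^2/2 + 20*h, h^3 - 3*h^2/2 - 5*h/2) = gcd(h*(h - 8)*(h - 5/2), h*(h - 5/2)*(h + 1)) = h^2 - 5*h/2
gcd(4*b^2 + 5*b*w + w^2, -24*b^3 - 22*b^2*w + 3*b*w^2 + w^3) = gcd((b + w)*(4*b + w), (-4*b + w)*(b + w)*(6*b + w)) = b + w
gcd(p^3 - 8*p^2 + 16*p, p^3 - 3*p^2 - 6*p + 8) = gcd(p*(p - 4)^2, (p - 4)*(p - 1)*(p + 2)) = p - 4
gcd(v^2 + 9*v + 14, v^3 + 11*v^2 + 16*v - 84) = v + 7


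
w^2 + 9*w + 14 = (w + 2)*(w + 7)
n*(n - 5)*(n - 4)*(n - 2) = n^4 - 11*n^3 + 38*n^2 - 40*n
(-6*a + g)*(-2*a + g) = 12*a^2 - 8*a*g + g^2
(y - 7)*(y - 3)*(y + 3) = y^3 - 7*y^2 - 9*y + 63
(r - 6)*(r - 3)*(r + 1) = r^3 - 8*r^2 + 9*r + 18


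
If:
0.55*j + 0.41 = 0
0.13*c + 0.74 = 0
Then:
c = -5.69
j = -0.75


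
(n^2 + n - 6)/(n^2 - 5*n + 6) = (n + 3)/(n - 3)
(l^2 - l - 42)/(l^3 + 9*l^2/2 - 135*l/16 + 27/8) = 16*(l - 7)/(16*l^2 - 24*l + 9)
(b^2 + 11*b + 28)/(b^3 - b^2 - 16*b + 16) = (b + 7)/(b^2 - 5*b + 4)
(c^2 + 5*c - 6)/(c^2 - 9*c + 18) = (c^2 + 5*c - 6)/(c^2 - 9*c + 18)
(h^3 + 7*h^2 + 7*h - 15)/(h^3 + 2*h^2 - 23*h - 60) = (h^2 + 4*h - 5)/(h^2 - h - 20)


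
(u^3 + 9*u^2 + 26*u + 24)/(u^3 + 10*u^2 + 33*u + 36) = (u + 2)/(u + 3)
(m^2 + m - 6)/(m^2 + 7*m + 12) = (m - 2)/(m + 4)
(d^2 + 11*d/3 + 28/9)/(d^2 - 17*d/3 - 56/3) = (d + 4/3)/(d - 8)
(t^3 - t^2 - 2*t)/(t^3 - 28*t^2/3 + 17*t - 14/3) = 3*t*(t + 1)/(3*t^2 - 22*t + 7)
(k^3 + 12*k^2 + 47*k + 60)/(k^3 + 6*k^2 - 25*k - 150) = (k^2 + 7*k + 12)/(k^2 + k - 30)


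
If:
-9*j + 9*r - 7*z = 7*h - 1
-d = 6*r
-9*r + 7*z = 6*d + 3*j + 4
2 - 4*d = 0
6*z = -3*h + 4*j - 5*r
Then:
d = 1/2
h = -475/322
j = 199/552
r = -1/12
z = 1349/1288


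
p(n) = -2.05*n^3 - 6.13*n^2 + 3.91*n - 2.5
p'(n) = -6.15*n^2 - 12.26*n + 3.91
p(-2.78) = -16.70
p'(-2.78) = -9.54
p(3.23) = -122.91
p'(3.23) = -99.85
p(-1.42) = -14.54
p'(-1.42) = 8.92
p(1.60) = -20.33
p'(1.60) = -31.45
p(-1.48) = -15.07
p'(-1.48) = 8.58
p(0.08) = -2.23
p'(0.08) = 2.89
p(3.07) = -107.59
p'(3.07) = -91.69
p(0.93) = -5.81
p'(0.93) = -12.81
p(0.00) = -2.50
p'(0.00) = 3.91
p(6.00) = -642.52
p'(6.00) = -291.05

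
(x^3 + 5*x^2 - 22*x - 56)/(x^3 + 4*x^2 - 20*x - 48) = (x + 7)/(x + 6)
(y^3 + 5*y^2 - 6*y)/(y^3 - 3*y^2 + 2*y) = (y + 6)/(y - 2)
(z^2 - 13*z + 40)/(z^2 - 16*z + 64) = (z - 5)/(z - 8)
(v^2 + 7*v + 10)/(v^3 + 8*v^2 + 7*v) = (v^2 + 7*v + 10)/(v*(v^2 + 8*v + 7))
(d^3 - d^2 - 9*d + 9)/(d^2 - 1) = (d^2 - 9)/(d + 1)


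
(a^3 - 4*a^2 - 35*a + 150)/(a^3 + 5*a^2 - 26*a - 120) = (a - 5)/(a + 4)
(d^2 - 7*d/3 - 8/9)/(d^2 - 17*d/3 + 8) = (d + 1/3)/(d - 3)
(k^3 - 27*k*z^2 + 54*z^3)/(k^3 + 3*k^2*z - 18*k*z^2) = (k - 3*z)/k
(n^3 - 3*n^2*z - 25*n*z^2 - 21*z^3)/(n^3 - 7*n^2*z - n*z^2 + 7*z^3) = (-n - 3*z)/(-n + z)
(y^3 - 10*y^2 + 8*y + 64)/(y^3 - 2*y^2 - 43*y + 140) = (y^2 - 6*y - 16)/(y^2 + 2*y - 35)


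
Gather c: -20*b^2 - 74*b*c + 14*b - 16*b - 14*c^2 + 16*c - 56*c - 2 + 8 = -20*b^2 - 2*b - 14*c^2 + c*(-74*b - 40) + 6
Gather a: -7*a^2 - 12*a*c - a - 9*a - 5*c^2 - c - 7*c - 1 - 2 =-7*a^2 + a*(-12*c - 10) - 5*c^2 - 8*c - 3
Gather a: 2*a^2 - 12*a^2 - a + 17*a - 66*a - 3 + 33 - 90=-10*a^2 - 50*a - 60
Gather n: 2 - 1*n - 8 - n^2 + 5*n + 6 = -n^2 + 4*n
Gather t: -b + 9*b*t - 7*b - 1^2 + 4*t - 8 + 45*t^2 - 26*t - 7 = -8*b + 45*t^2 + t*(9*b - 22) - 16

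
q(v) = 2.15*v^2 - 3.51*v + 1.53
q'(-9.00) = -42.21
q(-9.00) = 207.27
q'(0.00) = -3.51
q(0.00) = 1.53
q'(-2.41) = -13.87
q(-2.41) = 22.48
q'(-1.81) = -11.29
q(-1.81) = 14.93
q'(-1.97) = -11.98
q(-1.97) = 16.79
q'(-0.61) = -6.13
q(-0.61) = 4.47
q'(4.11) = 14.16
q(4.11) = 23.42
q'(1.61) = 3.41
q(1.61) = 1.45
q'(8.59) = 33.43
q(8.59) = 130.02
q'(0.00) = -3.51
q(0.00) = 1.53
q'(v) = 4.3*v - 3.51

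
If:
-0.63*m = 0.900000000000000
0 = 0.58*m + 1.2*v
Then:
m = -1.43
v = 0.69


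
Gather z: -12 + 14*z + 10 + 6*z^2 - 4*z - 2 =6*z^2 + 10*z - 4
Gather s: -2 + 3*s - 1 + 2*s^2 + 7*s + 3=2*s^2 + 10*s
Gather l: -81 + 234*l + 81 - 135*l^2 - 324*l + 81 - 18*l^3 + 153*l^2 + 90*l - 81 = -18*l^3 + 18*l^2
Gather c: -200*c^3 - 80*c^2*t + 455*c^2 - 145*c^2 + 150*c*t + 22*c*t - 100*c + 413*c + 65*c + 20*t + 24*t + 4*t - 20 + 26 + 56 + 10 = -200*c^3 + c^2*(310 - 80*t) + c*(172*t + 378) + 48*t + 72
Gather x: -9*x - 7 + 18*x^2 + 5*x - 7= 18*x^2 - 4*x - 14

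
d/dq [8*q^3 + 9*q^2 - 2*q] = 24*q^2 + 18*q - 2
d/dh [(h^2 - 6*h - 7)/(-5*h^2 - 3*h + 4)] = (-33*h^2 - 62*h - 45)/(25*h^4 + 30*h^3 - 31*h^2 - 24*h + 16)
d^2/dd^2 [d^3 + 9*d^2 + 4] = 6*d + 18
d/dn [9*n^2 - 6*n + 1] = 18*n - 6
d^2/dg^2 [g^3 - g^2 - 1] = 6*g - 2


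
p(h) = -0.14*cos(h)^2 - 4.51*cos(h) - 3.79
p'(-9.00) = -1.75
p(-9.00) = 0.20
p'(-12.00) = 2.55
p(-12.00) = -7.70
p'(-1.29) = -4.41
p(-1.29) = -5.05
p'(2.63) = 2.09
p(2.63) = 0.04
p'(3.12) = 0.09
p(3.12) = 0.58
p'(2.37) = 3.00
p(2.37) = -0.63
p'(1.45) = 4.51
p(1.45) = -4.34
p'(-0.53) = -2.40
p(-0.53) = -7.79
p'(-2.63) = -2.09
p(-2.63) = 0.04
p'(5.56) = -3.12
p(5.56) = -7.25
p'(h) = 0.28*sin(h)*cos(h) + 4.51*sin(h)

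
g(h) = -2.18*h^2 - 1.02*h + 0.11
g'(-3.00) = 12.06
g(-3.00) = -16.45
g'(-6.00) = 25.14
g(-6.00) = -72.25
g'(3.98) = -18.37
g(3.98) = -38.48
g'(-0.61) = 1.64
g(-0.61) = -0.08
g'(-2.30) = 9.01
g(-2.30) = -9.08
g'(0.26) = -2.15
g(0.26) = -0.30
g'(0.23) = -2.02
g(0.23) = -0.24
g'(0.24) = -2.07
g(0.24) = -0.26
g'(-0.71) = 2.08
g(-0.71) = -0.26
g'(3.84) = -17.76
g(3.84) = -35.95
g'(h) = -4.36*h - 1.02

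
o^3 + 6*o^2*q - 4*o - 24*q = (o - 2)*(o + 2)*(o + 6*q)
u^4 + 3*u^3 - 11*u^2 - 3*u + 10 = (u - 2)*(u - 1)*(u + 1)*(u + 5)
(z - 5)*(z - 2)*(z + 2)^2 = z^4 - 3*z^3 - 14*z^2 + 12*z + 40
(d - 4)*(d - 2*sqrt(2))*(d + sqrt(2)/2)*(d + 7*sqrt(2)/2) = d^4 - 4*d^3 + 2*sqrt(2)*d^3 - 25*d^2/2 - 8*sqrt(2)*d^2 - 7*sqrt(2)*d + 50*d + 28*sqrt(2)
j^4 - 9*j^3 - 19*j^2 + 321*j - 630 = (j - 7)*(j - 5)*(j - 3)*(j + 6)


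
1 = 1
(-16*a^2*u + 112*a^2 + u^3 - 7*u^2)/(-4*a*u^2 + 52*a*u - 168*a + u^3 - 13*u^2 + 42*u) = (4*a + u)/(u - 6)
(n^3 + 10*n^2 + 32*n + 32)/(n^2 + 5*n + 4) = (n^2 + 6*n + 8)/(n + 1)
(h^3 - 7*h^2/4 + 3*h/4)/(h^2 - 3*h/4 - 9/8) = 2*h*(-4*h^2 + 7*h - 3)/(-8*h^2 + 6*h + 9)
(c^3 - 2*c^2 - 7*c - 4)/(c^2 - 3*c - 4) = c + 1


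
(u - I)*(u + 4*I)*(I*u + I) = I*u^3 - 3*u^2 + I*u^2 - 3*u + 4*I*u + 4*I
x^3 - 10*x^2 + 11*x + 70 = (x - 7)*(x - 5)*(x + 2)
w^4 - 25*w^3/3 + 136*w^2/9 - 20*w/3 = w*(w - 6)*(w - 5/3)*(w - 2/3)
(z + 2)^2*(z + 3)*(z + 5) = z^4 + 12*z^3 + 51*z^2 + 92*z + 60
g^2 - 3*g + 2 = (g - 2)*(g - 1)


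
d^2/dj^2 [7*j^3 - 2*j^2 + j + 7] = 42*j - 4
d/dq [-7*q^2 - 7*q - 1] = -14*q - 7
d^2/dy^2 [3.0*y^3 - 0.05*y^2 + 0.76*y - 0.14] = 18.0*y - 0.1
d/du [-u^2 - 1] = -2*u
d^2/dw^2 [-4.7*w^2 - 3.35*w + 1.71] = -9.40000000000000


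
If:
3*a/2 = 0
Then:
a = 0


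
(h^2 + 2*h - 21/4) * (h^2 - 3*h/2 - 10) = h^4 + h^3/2 - 73*h^2/4 - 97*h/8 + 105/2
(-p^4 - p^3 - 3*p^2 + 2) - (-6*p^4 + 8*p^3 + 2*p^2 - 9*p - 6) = 5*p^4 - 9*p^3 - 5*p^2 + 9*p + 8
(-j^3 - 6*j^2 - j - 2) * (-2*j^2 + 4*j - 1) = 2*j^5 + 8*j^4 - 21*j^3 + 6*j^2 - 7*j + 2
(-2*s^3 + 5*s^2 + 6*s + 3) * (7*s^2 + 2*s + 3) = -14*s^5 + 31*s^4 + 46*s^3 + 48*s^2 + 24*s + 9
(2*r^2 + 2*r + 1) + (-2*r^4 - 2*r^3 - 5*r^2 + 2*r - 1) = -2*r^4 - 2*r^3 - 3*r^2 + 4*r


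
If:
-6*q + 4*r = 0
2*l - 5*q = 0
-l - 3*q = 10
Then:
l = -50/11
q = -20/11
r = -30/11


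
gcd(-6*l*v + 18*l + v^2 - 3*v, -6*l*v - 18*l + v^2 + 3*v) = -6*l + v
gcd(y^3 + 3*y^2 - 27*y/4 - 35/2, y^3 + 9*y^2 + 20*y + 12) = y + 2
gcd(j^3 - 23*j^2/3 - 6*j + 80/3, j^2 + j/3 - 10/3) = j^2 + j/3 - 10/3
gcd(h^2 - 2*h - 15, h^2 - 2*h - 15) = h^2 - 2*h - 15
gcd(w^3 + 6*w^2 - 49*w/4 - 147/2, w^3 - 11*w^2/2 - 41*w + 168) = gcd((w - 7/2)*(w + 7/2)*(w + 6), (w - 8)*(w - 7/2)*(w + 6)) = w^2 + 5*w/2 - 21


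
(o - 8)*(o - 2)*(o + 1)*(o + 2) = o^4 - 7*o^3 - 12*o^2 + 28*o + 32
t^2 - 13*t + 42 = (t - 7)*(t - 6)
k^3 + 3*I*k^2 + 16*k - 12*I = (k - 2*I)*(k - I)*(k + 6*I)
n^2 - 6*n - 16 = (n - 8)*(n + 2)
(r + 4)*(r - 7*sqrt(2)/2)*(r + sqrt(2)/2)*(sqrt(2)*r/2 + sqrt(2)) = sqrt(2)*r^4/2 - 3*r^3 + 3*sqrt(2)*r^3 - 18*r^2 + 9*sqrt(2)*r^2/4 - 24*r - 21*sqrt(2)*r/2 - 14*sqrt(2)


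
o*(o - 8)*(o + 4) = o^3 - 4*o^2 - 32*o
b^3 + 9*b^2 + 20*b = b*(b + 4)*(b + 5)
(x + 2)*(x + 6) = x^2 + 8*x + 12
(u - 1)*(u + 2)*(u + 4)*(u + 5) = u^4 + 10*u^3 + 27*u^2 + 2*u - 40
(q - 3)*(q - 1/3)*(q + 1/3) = q^3 - 3*q^2 - q/9 + 1/3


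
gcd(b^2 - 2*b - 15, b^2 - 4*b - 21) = b + 3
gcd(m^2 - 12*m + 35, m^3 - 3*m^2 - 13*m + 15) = m - 5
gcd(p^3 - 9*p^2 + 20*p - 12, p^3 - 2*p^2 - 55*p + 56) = p - 1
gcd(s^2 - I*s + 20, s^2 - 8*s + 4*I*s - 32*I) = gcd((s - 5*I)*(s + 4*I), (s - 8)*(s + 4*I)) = s + 4*I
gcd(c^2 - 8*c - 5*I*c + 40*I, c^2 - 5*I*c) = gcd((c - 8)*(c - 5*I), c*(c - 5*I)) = c - 5*I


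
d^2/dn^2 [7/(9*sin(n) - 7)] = 63*(-9*sin(n)^2 - 7*sin(n) + 18)/(9*sin(n) - 7)^3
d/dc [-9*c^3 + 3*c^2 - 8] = 3*c*(2 - 9*c)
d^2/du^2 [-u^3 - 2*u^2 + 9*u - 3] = -6*u - 4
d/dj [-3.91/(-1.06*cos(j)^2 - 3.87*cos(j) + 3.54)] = (8.2892*cos(j) + 15.1317)*sin(j)/(1.06*cos(j)^2 + 3.87*cos(j) - 3.54)^2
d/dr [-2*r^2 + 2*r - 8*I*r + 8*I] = -4*r + 2 - 8*I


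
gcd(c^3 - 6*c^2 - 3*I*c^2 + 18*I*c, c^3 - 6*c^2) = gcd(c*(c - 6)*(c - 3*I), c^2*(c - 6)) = c^2 - 6*c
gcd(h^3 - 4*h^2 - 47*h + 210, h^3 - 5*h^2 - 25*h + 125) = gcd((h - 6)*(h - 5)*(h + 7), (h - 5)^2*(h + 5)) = h - 5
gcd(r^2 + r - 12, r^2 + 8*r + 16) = r + 4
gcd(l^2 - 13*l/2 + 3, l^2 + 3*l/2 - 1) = l - 1/2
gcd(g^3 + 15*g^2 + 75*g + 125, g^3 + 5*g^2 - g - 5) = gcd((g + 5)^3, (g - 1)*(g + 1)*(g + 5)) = g + 5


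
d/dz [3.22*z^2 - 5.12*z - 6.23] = 6.44*z - 5.12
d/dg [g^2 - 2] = 2*g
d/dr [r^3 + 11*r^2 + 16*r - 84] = 3*r^2 + 22*r + 16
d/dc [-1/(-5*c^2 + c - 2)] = (1 - 10*c)/(5*c^2 - c + 2)^2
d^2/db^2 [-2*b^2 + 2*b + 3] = -4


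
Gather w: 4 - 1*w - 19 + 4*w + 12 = 3*w - 3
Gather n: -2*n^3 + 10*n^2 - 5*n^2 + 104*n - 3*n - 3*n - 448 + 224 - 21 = -2*n^3 + 5*n^2 + 98*n - 245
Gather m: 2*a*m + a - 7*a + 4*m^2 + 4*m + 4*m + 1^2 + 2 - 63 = -6*a + 4*m^2 + m*(2*a + 8) - 60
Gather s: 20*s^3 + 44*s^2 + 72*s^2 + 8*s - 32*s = 20*s^3 + 116*s^2 - 24*s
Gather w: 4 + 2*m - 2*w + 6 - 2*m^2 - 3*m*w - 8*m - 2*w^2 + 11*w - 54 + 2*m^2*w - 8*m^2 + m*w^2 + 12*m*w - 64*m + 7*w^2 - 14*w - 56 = -10*m^2 - 70*m + w^2*(m + 5) + w*(2*m^2 + 9*m - 5) - 100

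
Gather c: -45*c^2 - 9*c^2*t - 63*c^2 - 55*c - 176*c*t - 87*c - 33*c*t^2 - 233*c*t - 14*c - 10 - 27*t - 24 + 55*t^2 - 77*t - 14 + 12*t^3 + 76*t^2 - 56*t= c^2*(-9*t - 108) + c*(-33*t^2 - 409*t - 156) + 12*t^3 + 131*t^2 - 160*t - 48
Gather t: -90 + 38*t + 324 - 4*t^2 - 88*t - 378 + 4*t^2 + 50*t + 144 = 0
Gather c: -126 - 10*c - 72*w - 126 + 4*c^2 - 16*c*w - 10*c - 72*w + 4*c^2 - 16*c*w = 8*c^2 + c*(-32*w - 20) - 144*w - 252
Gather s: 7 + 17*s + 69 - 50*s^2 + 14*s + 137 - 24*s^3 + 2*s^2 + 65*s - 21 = -24*s^3 - 48*s^2 + 96*s + 192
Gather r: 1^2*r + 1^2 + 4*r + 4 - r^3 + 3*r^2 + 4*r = -r^3 + 3*r^2 + 9*r + 5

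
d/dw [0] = 0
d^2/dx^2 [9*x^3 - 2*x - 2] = 54*x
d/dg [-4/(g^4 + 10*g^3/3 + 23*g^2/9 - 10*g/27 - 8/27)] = 216*(54*g^3 + 135*g^2 + 69*g - 5)/(27*g^4 + 90*g^3 + 69*g^2 - 10*g - 8)^2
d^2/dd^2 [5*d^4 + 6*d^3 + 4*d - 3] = 12*d*(5*d + 3)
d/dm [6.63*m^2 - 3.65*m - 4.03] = 13.26*m - 3.65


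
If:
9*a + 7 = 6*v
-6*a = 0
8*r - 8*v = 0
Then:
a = 0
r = 7/6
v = 7/6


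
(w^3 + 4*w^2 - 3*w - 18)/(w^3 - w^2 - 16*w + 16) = (w^3 + 4*w^2 - 3*w - 18)/(w^3 - w^2 - 16*w + 16)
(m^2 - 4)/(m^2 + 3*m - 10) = (m + 2)/(m + 5)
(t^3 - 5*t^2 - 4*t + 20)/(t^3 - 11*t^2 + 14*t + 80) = (t - 2)/(t - 8)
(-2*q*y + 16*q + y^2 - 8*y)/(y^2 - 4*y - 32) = (-2*q + y)/(y + 4)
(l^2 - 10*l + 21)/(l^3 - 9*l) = (l - 7)/(l*(l + 3))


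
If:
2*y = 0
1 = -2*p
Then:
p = -1/2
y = 0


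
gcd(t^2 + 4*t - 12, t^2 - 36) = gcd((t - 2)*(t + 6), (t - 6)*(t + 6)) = t + 6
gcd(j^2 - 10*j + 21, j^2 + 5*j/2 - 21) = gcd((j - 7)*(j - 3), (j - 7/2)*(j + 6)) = 1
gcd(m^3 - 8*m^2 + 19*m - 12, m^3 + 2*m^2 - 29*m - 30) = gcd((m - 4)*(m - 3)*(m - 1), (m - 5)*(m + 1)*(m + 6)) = 1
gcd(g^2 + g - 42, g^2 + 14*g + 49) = g + 7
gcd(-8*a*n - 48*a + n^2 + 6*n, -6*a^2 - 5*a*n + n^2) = 1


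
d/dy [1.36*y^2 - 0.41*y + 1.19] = 2.72*y - 0.41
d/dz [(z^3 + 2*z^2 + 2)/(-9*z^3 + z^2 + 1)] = 19*z^2*(z^2 + 3)/(81*z^6 - 18*z^5 + z^4 - 18*z^3 + 2*z^2 + 1)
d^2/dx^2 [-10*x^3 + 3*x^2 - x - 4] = 6 - 60*x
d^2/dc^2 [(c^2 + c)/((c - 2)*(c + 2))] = 2*(c^3 + 12*c^2 + 12*c + 16)/(c^6 - 12*c^4 + 48*c^2 - 64)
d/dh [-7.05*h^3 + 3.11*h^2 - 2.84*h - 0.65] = -21.15*h^2 + 6.22*h - 2.84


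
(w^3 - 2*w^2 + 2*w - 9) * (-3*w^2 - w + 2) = -3*w^5 + 5*w^4 - 2*w^3 + 21*w^2 + 13*w - 18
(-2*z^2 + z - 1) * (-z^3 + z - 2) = 2*z^5 - z^4 - z^3 + 5*z^2 - 3*z + 2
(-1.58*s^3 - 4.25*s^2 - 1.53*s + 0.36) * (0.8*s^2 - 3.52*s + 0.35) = -1.264*s^5 + 2.1616*s^4 + 13.183*s^3 + 4.1861*s^2 - 1.8027*s + 0.126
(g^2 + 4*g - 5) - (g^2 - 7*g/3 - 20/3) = 19*g/3 + 5/3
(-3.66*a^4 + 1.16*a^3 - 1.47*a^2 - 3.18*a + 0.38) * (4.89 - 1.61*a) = 5.8926*a^5 - 19.765*a^4 + 8.0391*a^3 - 2.0685*a^2 - 16.162*a + 1.8582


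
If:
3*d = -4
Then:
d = -4/3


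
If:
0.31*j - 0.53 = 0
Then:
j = 1.71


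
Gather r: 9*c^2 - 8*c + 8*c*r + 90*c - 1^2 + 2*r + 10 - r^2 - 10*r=9*c^2 + 82*c - r^2 + r*(8*c - 8) + 9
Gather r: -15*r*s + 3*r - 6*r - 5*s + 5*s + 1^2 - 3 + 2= r*(-15*s - 3)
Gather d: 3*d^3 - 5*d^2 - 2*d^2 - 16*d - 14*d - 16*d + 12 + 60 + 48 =3*d^3 - 7*d^2 - 46*d + 120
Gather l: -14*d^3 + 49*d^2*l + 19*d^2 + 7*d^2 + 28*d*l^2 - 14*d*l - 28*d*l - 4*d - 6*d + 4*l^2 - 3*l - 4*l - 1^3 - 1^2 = -14*d^3 + 26*d^2 - 10*d + l^2*(28*d + 4) + l*(49*d^2 - 42*d - 7) - 2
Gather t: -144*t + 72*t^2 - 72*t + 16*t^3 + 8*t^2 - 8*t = 16*t^3 + 80*t^2 - 224*t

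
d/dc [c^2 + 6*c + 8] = 2*c + 6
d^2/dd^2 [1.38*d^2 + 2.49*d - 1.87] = 2.76000000000000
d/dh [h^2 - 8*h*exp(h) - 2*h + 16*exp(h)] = -8*h*exp(h) + 2*h + 8*exp(h) - 2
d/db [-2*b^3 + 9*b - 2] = 9 - 6*b^2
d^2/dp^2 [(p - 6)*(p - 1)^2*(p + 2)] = 12*p^2 - 36*p - 6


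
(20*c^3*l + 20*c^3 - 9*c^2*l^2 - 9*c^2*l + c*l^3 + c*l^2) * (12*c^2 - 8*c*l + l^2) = 240*c^5*l + 240*c^5 - 268*c^4*l^2 - 268*c^4*l + 104*c^3*l^3 + 104*c^3*l^2 - 17*c^2*l^4 - 17*c^2*l^3 + c*l^5 + c*l^4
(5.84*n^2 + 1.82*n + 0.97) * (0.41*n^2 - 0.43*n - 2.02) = 2.3944*n^4 - 1.765*n^3 - 12.1817*n^2 - 4.0935*n - 1.9594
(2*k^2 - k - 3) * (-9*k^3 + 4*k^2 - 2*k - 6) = -18*k^5 + 17*k^4 + 19*k^3 - 22*k^2 + 12*k + 18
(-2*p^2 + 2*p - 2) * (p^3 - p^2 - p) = -2*p^5 + 4*p^4 - 2*p^3 + 2*p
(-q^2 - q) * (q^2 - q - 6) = -q^4 + 7*q^2 + 6*q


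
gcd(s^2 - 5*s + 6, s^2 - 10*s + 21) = s - 3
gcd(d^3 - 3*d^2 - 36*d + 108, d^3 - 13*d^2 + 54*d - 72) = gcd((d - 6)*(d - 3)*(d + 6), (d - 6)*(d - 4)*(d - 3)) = d^2 - 9*d + 18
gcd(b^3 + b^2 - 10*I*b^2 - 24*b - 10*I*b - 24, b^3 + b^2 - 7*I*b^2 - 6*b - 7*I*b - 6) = b^2 + b*(1 - 6*I) - 6*I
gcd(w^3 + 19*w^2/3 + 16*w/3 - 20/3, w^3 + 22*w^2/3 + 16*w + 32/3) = w + 2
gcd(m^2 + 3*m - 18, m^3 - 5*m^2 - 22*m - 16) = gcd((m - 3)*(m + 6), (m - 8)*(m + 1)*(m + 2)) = 1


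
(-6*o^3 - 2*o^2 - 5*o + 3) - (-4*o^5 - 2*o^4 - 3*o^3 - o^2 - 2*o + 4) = 4*o^5 + 2*o^4 - 3*o^3 - o^2 - 3*o - 1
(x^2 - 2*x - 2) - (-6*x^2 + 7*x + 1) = 7*x^2 - 9*x - 3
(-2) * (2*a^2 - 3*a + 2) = -4*a^2 + 6*a - 4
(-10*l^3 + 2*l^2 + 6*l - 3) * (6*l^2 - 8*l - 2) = -60*l^5 + 92*l^4 + 40*l^3 - 70*l^2 + 12*l + 6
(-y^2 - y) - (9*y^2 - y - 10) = 10 - 10*y^2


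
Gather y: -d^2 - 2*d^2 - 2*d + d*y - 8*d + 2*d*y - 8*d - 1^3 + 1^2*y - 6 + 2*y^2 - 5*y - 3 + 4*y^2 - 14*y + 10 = -3*d^2 - 18*d + 6*y^2 + y*(3*d - 18)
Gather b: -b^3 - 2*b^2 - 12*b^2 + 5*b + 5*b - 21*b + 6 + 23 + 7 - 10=-b^3 - 14*b^2 - 11*b + 26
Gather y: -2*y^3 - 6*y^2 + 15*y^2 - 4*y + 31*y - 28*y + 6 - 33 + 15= -2*y^3 + 9*y^2 - y - 12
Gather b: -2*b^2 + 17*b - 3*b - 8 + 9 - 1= -2*b^2 + 14*b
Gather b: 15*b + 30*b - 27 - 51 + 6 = 45*b - 72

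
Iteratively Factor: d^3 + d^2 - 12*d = (d + 4)*(d^2 - 3*d) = d*(d + 4)*(d - 3)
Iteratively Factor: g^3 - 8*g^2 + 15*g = (g - 5)*(g^2 - 3*g) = (g - 5)*(g - 3)*(g)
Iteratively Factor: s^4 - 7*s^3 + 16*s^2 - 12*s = (s - 2)*(s^3 - 5*s^2 + 6*s) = (s - 3)*(s - 2)*(s^2 - 2*s) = s*(s - 3)*(s - 2)*(s - 2)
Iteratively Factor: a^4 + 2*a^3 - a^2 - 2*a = (a + 2)*(a^3 - a) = a*(a + 2)*(a^2 - 1) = a*(a - 1)*(a + 2)*(a + 1)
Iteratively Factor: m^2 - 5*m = (m)*(m - 5)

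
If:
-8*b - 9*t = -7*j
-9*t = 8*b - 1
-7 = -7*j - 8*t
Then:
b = -23/32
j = 1/7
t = 3/4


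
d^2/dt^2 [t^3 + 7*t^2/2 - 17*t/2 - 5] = 6*t + 7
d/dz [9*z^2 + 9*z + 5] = 18*z + 9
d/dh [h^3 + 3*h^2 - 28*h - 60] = 3*h^2 + 6*h - 28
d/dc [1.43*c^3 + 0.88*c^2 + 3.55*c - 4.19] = 4.29*c^2 + 1.76*c + 3.55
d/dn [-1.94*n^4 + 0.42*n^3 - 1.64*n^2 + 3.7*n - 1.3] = -7.76*n^3 + 1.26*n^2 - 3.28*n + 3.7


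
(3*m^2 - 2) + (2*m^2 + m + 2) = 5*m^2 + m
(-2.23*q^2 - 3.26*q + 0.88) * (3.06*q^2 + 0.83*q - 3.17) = -6.8238*q^4 - 11.8265*q^3 + 7.0561*q^2 + 11.0646*q - 2.7896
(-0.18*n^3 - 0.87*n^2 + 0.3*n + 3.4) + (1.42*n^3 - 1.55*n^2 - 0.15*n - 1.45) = 1.24*n^3 - 2.42*n^2 + 0.15*n + 1.95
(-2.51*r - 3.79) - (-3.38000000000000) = -2.51*r - 0.41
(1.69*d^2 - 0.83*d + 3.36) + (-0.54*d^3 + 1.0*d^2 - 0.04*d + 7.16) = -0.54*d^3 + 2.69*d^2 - 0.87*d + 10.52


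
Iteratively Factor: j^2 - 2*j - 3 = (j - 3)*(j + 1)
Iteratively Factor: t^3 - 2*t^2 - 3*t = (t)*(t^2 - 2*t - 3) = t*(t - 3)*(t + 1)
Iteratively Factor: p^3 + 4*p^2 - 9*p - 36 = (p + 3)*(p^2 + p - 12) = (p - 3)*(p + 3)*(p + 4)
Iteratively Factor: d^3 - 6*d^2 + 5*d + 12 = (d + 1)*(d^2 - 7*d + 12) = (d - 3)*(d + 1)*(d - 4)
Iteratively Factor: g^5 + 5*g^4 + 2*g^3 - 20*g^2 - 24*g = (g)*(g^4 + 5*g^3 + 2*g^2 - 20*g - 24) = g*(g + 2)*(g^3 + 3*g^2 - 4*g - 12) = g*(g - 2)*(g + 2)*(g^2 + 5*g + 6) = g*(g - 2)*(g + 2)^2*(g + 3)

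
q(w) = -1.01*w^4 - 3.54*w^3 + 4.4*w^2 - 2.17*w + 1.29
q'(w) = -4.04*w^3 - 10.62*w^2 + 8.8*w - 2.17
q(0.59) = 0.69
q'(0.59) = -1.50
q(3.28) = -200.31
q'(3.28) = -230.12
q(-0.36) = 2.79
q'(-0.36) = -6.53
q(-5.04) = -74.49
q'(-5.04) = 200.93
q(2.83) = -114.63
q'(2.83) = -153.89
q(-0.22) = 2.02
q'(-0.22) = -4.58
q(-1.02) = 10.74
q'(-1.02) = -17.91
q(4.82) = -848.50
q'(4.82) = -658.88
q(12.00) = -26451.63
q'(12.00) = -8406.97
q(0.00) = 1.29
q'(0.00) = -2.17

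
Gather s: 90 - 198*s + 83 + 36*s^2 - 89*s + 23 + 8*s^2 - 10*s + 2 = 44*s^2 - 297*s + 198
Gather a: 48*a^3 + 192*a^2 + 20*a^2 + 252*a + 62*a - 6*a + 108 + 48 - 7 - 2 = 48*a^3 + 212*a^2 + 308*a + 147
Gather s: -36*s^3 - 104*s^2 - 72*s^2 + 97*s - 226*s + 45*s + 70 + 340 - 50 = -36*s^3 - 176*s^2 - 84*s + 360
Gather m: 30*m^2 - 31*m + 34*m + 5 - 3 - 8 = 30*m^2 + 3*m - 6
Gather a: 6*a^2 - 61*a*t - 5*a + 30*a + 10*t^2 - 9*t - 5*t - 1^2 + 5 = 6*a^2 + a*(25 - 61*t) + 10*t^2 - 14*t + 4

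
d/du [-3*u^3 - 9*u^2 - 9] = 9*u*(-u - 2)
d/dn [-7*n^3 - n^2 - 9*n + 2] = -21*n^2 - 2*n - 9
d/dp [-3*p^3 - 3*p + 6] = -9*p^2 - 3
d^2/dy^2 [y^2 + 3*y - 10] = 2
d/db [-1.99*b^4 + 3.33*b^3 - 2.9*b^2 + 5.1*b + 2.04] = -7.96*b^3 + 9.99*b^2 - 5.8*b + 5.1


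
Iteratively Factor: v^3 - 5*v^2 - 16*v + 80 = (v + 4)*(v^2 - 9*v + 20) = (v - 4)*(v + 4)*(v - 5)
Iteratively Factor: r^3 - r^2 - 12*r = (r - 4)*(r^2 + 3*r) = (r - 4)*(r + 3)*(r)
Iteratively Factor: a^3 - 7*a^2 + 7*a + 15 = (a - 3)*(a^2 - 4*a - 5) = (a - 5)*(a - 3)*(a + 1)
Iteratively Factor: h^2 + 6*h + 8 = (h + 4)*(h + 2)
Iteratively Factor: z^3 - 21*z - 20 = (z + 4)*(z^2 - 4*z - 5) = (z + 1)*(z + 4)*(z - 5)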